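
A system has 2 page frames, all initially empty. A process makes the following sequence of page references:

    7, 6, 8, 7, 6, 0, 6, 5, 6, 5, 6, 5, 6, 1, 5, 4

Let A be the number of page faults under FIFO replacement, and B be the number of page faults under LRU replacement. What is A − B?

1

Under FIFO: F F F F F F . F F . . . . F F F → 11 faults.
Under LRU: F F F F F F . F . . . . . F F F → 10 faults.
A − B = 11 − 10 = 1.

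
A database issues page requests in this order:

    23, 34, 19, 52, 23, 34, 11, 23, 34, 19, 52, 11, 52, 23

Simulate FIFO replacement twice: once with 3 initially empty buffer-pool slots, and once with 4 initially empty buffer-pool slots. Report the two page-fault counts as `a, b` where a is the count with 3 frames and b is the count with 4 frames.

10, 11

3 frames: F F F F F F F . . F F . . F → 10 faults.
4 frames: F F F F . . F F F F F F . F → 11 faults.
11 > 10: adding a frame increased faults — Belady's anomaly.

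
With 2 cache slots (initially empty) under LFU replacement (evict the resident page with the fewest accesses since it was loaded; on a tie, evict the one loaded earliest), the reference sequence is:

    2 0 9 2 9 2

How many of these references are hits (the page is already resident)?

2: fault, frames (2)
0: fault, frames (2 0)
9: fault, evict 2, frames (0 9)
2: fault, evict 0, frames (9 2)
9: hit
2: hit
Hits: 2.

2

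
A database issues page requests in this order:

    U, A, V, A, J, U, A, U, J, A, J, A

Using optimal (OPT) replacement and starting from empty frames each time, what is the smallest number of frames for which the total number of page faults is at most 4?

f=1: 12 faults
f=2: 6 faults
f=3: 4 faults
f=4: 4 faults
Smallest f with faults ≤ 4 is 3.

3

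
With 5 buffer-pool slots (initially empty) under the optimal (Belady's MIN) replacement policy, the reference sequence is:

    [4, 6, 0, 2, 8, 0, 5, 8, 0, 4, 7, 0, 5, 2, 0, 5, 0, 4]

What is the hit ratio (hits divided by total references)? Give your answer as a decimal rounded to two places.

0.61

4 -> miss, frames {4}
6 -> miss, frames {4,6}
0 -> miss, frames {4,6,0}
2 -> miss, frames {4,6,0,2}
8 -> miss, frames {4,6,0,2,8}
0 -> hit
5 -> miss, evict 6, frames {4,0,2,8,5}
8 -> hit
0 -> hit
4 -> hit
7 -> miss, evict 8, frames {4,0,2,5,7}
0 -> hit
5 -> hit
2 -> hit
0 -> hit
5 -> hit
0 -> hit
4 -> hit
Hits: 11 of 18 references → 11/18 = 0.6111.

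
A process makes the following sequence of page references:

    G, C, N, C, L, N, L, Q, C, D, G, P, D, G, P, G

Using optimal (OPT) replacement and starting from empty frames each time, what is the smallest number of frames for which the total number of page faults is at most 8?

3

f=1: 16 faults
f=2: 10 faults
f=3: 8 faults
f=4: 7 faults
f=5: 7 faults
f=6: 7 faults
f=7: 7 faults
Smallest f with faults ≤ 8 is 3.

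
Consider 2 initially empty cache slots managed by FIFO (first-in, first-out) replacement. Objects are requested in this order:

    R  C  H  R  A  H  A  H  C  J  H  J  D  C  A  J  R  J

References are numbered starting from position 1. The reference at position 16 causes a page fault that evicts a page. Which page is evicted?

pos 1: R -> fault, frames {R}
pos 2: C -> fault, frames {R,C}
pos 3: H -> fault, evict R, frames {C,H}
pos 4: R -> fault, evict C, frames {H,R}
pos 5: A -> fault, evict H, frames {R,A}
pos 6: H -> fault, evict R, frames {A,H}
pos 7: A -> hit
pos 8: H -> hit
pos 9: C -> fault, evict A, frames {H,C}
pos 10: J -> fault, evict H, frames {C,J}
pos 11: H -> fault, evict C, frames {J,H}
pos 12: J -> hit
pos 13: D -> fault, evict J, frames {H,D}
pos 14: C -> fault, evict H, frames {D,C}
pos 15: A -> fault, evict D, frames {C,A}
pos 16: J -> fault, evict C, frames {A,J}
At position 16, page C is evicted.

C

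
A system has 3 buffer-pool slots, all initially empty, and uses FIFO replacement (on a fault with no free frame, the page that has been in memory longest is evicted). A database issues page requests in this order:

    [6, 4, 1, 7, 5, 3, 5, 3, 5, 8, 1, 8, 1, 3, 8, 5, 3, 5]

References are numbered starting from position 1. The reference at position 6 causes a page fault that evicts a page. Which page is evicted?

1

pos 1: 6 -> fault, frames (6)
pos 2: 4 -> fault, frames (6 4)
pos 3: 1 -> fault, frames (6 4 1)
pos 4: 7 -> fault, evict 6, frames (4 1 7)
pos 5: 5 -> fault, evict 4, frames (1 7 5)
pos 6: 3 -> fault, evict 1, frames (7 5 3)
At position 6, page 1 is evicted.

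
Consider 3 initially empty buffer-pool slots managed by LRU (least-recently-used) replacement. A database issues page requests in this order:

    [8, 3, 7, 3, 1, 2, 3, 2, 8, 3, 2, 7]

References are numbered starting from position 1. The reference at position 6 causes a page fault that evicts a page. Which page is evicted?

pos 1: 8 → miss, frames [8]
pos 2: 3 → miss, frames [8, 3]
pos 3: 7 → miss, frames [8, 3, 7]
pos 4: 3 → hit
pos 5: 1 → miss, evict 8, frames [7, 3, 1]
pos 6: 2 → miss, evict 7, frames [3, 1, 2]
At position 6, page 7 is evicted.

7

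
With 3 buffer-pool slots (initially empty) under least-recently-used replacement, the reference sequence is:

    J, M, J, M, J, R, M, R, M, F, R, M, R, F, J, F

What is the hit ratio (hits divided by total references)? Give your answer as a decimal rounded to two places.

J → miss, frames (J)
M → miss, frames (J M)
J → hit
M → hit
J → hit
R → miss, frames (M J R)
M → hit
R → hit
M → hit
F → miss, evict J, frames (R M F)
R → hit
M → hit
R → hit
F → hit
J → miss, evict M, frames (R F J)
F → hit
Hits: 11 of 16 references → 11/16 = 0.6875.

0.69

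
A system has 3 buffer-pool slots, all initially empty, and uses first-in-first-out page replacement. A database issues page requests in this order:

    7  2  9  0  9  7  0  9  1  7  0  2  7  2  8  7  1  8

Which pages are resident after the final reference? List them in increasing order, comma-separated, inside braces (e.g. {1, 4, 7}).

{1, 7, 8}

7: fault, frames (7)
2: fault, frames (7 2)
9: fault, frames (7 2 9)
0: fault, evict 7, frames (2 9 0)
9: hit
7: fault, evict 2, frames (9 0 7)
0: hit
9: hit
1: fault, evict 9, frames (0 7 1)
7: hit
0: hit
2: fault, evict 0, frames (7 1 2)
7: hit
2: hit
8: fault, evict 7, frames (1 2 8)
7: fault, evict 1, frames (2 8 7)
1: fault, evict 2, frames (8 7 1)
8: hit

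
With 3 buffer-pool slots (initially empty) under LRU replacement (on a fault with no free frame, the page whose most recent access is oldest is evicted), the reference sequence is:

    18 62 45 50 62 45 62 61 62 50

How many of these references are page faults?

18 -> fault, frames (18)
62 -> fault, frames (18 62)
45 -> fault, frames (18 62 45)
50 -> fault, evict 18, frames (62 45 50)
62 -> hit
45 -> hit
62 -> hit
61 -> fault, evict 50, frames (45 62 61)
62 -> hit
50 -> fault, evict 45, frames (61 62 50)
Page faults: 6.

6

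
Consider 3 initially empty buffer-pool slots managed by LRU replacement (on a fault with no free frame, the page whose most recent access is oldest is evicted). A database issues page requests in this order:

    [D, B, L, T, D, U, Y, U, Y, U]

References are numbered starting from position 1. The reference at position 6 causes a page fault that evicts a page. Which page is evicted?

pos 1: D: fault, frames (D)
pos 2: B: fault, frames (D B)
pos 3: L: fault, frames (D B L)
pos 4: T: fault, evict D, frames (B L T)
pos 5: D: fault, evict B, frames (L T D)
pos 6: U: fault, evict L, frames (T D U)
At position 6, page L is evicted.

L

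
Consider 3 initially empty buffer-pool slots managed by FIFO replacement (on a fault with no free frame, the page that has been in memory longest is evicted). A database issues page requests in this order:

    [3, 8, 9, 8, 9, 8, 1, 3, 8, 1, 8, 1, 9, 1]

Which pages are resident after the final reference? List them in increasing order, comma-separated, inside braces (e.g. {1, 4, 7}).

3 → miss, frames [3]
8 → miss, frames [3, 8]
9 → miss, frames [3, 8, 9]
8 → hit
9 → hit
8 → hit
1 → miss, evict 3, frames [8, 9, 1]
3 → miss, evict 8, frames [9, 1, 3]
8 → miss, evict 9, frames [1, 3, 8]
1 → hit
8 → hit
1 → hit
9 → miss, evict 1, frames [3, 8, 9]
1 → miss, evict 3, frames [8, 9, 1]

{1, 8, 9}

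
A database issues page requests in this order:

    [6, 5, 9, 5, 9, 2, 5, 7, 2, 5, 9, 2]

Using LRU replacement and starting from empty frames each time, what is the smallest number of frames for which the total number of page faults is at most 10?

f=1: 12 faults
f=2: 10 faults
f=3: 6 faults
f=4: 5 faults
f=5: 5 faults
Smallest f with faults ≤ 10 is 2.

2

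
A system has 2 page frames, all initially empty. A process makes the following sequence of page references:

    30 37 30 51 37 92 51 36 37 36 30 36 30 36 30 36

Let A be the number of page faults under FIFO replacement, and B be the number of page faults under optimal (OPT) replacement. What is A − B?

1

Under FIFO: F F . F . F . F F . F F . . . . → 8 faults.
Under OPT: F F . F . F . F F . F . . . . . → 7 faults.
A − B = 8 − 7 = 1.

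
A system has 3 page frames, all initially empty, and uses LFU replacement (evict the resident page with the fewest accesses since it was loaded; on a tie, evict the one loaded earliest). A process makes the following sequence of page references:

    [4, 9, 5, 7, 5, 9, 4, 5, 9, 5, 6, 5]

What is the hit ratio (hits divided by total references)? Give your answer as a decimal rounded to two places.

4: fault, frames [4]
9: fault, frames [4, 9]
5: fault, frames [4, 9, 5]
7: fault, evict 4, frames [9, 5, 7]
5: hit
9: hit
4: fault, evict 7, frames [9, 5, 4]
5: hit
9: hit
5: hit
6: fault, evict 4, frames [9, 5, 6]
5: hit
Hits: 6 of 12 references → 6/12 = 0.5000.

0.50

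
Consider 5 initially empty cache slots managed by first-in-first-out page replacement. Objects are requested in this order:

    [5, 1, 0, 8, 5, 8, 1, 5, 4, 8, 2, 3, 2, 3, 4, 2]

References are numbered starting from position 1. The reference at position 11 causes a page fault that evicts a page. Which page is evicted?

pos 1: 5 -> miss, frames (5)
pos 2: 1 -> miss, frames (5 1)
pos 3: 0 -> miss, frames (5 1 0)
pos 4: 8 -> miss, frames (5 1 0 8)
pos 5: 5 -> hit
pos 6: 8 -> hit
pos 7: 1 -> hit
pos 8: 5 -> hit
pos 9: 4 -> miss, frames (5 1 0 8 4)
pos 10: 8 -> hit
pos 11: 2 -> miss, evict 5, frames (1 0 8 4 2)
At position 11, page 5 is evicted.

5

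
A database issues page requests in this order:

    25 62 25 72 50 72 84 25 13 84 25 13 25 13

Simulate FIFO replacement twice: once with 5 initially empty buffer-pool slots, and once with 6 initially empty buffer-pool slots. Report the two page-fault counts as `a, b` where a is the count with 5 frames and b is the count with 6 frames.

7, 6

5 frames: F F . F F . F . F . F . . . → 7 faults.
6 frames: F F . F F . F . F . . . . . → 6 faults.
6 < 7: adding a frame reduced faults, as is typical.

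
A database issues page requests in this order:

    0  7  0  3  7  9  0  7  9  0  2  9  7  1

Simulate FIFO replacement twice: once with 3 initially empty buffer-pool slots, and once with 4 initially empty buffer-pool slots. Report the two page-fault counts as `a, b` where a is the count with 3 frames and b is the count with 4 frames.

9, 6

3 frames: F F . F . F F F . . F F . F → 9 faults.
4 frames: F F . F . F . . . . F . . F → 6 faults.
6 < 9: adding a frame reduced faults, as is typical.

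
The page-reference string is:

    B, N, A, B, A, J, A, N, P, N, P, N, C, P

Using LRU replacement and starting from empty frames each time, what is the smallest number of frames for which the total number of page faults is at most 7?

f=1: 14 faults
f=2: 9 faults
f=3: 7 faults
f=4: 6 faults
f=5: 6 faults
f=6: 6 faults
Smallest f with faults ≤ 7 is 3.

3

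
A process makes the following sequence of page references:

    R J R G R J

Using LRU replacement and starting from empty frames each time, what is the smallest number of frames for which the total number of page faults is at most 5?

f=1: 6 faults
f=2: 4 faults
f=3: 3 faults
Smallest f with faults ≤ 5 is 2.

2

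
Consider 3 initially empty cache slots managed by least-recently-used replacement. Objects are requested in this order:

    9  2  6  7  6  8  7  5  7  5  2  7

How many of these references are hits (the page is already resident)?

9: fault, frames {9}
2: fault, frames {9,2}
6: fault, frames {9,2,6}
7: fault, evict 9, frames {2,6,7}
6: hit
8: fault, evict 2, frames {7,6,8}
7: hit
5: fault, evict 6, frames {8,7,5}
7: hit
5: hit
2: fault, evict 8, frames {7,5,2}
7: hit
Hits: 5.

5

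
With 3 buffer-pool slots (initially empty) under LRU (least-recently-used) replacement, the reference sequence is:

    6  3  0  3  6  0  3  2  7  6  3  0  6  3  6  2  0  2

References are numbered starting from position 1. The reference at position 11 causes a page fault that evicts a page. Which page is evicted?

pos 1: 6 -> miss, frames (6)
pos 2: 3 -> miss, frames (6 3)
pos 3: 0 -> miss, frames (6 3 0)
pos 4: 3 -> hit
pos 5: 6 -> hit
pos 6: 0 -> hit
pos 7: 3 -> hit
pos 8: 2 -> miss, evict 6, frames (0 3 2)
pos 9: 7 -> miss, evict 0, frames (3 2 7)
pos 10: 6 -> miss, evict 3, frames (2 7 6)
pos 11: 3 -> miss, evict 2, frames (7 6 3)
At position 11, page 2 is evicted.

2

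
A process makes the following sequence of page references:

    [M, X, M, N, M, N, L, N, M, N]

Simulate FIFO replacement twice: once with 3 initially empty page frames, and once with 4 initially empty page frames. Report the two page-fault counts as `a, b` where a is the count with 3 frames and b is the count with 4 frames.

5, 4

3 frames: F F . F . . F . F . → 5 faults.
4 frames: F F . F . . F . . . → 4 faults.
4 < 5: adding a frame reduced faults, as is typical.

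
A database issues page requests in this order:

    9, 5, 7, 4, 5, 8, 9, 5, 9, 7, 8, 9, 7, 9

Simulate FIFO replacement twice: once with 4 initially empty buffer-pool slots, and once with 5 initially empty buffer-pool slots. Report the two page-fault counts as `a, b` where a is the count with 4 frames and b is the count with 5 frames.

8, 5

4 frames: F F F F . F F F . F . . . . → 8 faults.
5 frames: F F F F . F . . . . . . . . → 5 faults.
5 < 8: adding a frame reduced faults, as is typical.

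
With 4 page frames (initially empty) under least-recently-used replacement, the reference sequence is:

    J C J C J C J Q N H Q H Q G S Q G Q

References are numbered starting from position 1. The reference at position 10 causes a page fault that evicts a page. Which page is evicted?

C

pos 1: J: fault, frames (J)
pos 2: C: fault, frames (J C)
pos 3: J: hit
pos 4: C: hit
pos 5: J: hit
pos 6: C: hit
pos 7: J: hit
pos 8: Q: fault, frames (C J Q)
pos 9: N: fault, frames (C J Q N)
pos 10: H: fault, evict C, frames (J Q N H)
At position 10, page C is evicted.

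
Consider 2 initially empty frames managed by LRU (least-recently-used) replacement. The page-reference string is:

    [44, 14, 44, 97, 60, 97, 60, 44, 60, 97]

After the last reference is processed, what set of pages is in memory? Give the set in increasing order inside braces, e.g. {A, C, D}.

44 -> miss, frames {44}
14 -> miss, frames {44,14}
44 -> hit
97 -> miss, evict 14, frames {44,97}
60 -> miss, evict 44, frames {97,60}
97 -> hit
60 -> hit
44 -> miss, evict 97, frames {60,44}
60 -> hit
97 -> miss, evict 44, frames {60,97}

{60, 97}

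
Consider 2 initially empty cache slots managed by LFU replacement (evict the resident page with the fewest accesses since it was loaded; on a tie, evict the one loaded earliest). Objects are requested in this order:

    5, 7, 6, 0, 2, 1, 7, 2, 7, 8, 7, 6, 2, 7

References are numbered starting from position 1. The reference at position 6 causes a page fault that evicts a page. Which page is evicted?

pos 1: 5: miss, frames [5]
pos 2: 7: miss, frames [5, 7]
pos 3: 6: miss, evict 5, frames [7, 6]
pos 4: 0: miss, evict 7, frames [6, 0]
pos 5: 2: miss, evict 6, frames [0, 2]
pos 6: 1: miss, evict 0, frames [2, 1]
At position 6, page 0 is evicted.

0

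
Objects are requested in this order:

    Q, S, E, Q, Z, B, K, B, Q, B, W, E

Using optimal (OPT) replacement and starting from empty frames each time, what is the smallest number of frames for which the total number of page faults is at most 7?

4

f=1: 12 faults
f=2: 9 faults
f=3: 8 faults
f=4: 7 faults
f=5: 7 faults
f=6: 7 faults
f=7: 7 faults
Smallest f with faults ≤ 7 is 4.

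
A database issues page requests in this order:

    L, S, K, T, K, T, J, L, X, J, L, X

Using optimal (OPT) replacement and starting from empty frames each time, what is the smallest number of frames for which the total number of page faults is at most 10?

2

f=1: 12 faults
f=2: 8 faults
f=3: 6 faults
f=4: 6 faults
f=5: 6 faults
f=6: 6 faults
Smallest f with faults ≤ 10 is 2.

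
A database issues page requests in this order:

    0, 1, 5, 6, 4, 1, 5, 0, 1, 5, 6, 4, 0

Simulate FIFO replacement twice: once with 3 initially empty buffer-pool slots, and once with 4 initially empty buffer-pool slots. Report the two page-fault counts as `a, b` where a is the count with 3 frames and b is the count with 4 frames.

10, 11

3 frames: F F F F F F F F . . F F . → 10 faults.
4 frames: F F F F F . . F F F F F F → 11 faults.
11 > 10: adding a frame increased faults — Belady's anomaly.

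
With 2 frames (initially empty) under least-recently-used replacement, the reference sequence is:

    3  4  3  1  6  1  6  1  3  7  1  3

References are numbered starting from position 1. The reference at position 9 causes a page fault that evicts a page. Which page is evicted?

6

pos 1: 3 -> fault, frames {3}
pos 2: 4 -> fault, frames {3,4}
pos 3: 3 -> hit
pos 4: 1 -> fault, evict 4, frames {3,1}
pos 5: 6 -> fault, evict 3, frames {1,6}
pos 6: 1 -> hit
pos 7: 6 -> hit
pos 8: 1 -> hit
pos 9: 3 -> fault, evict 6, frames {1,3}
At position 9, page 6 is evicted.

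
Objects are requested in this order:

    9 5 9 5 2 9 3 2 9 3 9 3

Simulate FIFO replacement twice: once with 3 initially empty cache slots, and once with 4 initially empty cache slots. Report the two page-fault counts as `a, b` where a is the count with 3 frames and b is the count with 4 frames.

5, 4

3 frames: F F . . F . F . F . . . → 5 faults.
4 frames: F F . . F . F . . . . . → 4 faults.
4 < 5: adding a frame reduced faults, as is typical.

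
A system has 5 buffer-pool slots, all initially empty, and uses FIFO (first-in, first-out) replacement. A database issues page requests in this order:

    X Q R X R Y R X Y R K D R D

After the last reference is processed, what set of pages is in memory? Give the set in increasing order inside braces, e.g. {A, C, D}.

{D, K, Q, R, Y}

X: miss, frames {X}
Q: miss, frames {X,Q}
R: miss, frames {X,Q,R}
X: hit
R: hit
Y: miss, frames {X,Q,R,Y}
R: hit
X: hit
Y: hit
R: hit
K: miss, frames {X,Q,R,Y,K}
D: miss, evict X, frames {Q,R,Y,K,D}
R: hit
D: hit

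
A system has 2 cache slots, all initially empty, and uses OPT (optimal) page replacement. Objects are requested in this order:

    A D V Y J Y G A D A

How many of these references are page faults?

A → miss, frames {A}
D → miss, frames {A,D}
V → miss, evict D, frames {A,V}
Y → miss, evict V, frames {A,Y}
J → miss, evict A, frames {Y,J}
Y → hit
G → miss, evict J, frames {Y,G}
A → miss, evict G, frames {Y,A}
D → miss, evict Y, frames {A,D}
A → hit
Page faults: 8.

8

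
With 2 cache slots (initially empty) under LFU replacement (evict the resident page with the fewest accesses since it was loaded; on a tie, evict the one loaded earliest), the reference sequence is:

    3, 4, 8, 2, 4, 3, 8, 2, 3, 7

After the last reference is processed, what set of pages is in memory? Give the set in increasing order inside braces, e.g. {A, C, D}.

3 → fault, frames {3}
4 → fault, frames {3,4}
8 → fault, evict 3, frames {4,8}
2 → fault, evict 4, frames {8,2}
4 → fault, evict 8, frames {2,4}
3 → fault, evict 2, frames {4,3}
8 → fault, evict 4, frames {3,8}
2 → fault, evict 3, frames {8,2}
3 → fault, evict 8, frames {2,3}
7 → fault, evict 2, frames {3,7}

{3, 7}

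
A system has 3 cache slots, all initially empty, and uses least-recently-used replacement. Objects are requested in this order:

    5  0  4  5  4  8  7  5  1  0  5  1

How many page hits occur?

4

5: fault, frames [5]
0: fault, frames [5, 0]
4: fault, frames [5, 0, 4]
5: hit
4: hit
8: fault, evict 0, frames [5, 4, 8]
7: fault, evict 5, frames [4, 8, 7]
5: fault, evict 4, frames [8, 7, 5]
1: fault, evict 8, frames [7, 5, 1]
0: fault, evict 7, frames [5, 1, 0]
5: hit
1: hit
Hits: 4.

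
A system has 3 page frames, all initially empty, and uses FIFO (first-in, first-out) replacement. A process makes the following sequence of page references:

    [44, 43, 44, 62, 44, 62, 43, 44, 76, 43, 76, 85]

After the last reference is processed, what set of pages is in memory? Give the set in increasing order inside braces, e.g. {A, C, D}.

44 → miss, frames [44]
43 → miss, frames [44, 43]
44 → hit
62 → miss, frames [44, 43, 62]
44 → hit
62 → hit
43 → hit
44 → hit
76 → miss, evict 44, frames [43, 62, 76]
43 → hit
76 → hit
85 → miss, evict 43, frames [62, 76, 85]

{62, 76, 85}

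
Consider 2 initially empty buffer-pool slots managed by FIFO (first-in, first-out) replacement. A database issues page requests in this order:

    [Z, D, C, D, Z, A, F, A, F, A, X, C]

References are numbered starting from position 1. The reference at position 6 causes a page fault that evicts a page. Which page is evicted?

C

pos 1: Z → fault, frames [Z]
pos 2: D → fault, frames [Z, D]
pos 3: C → fault, evict Z, frames [D, C]
pos 4: D → hit
pos 5: Z → fault, evict D, frames [C, Z]
pos 6: A → fault, evict C, frames [Z, A]
At position 6, page C is evicted.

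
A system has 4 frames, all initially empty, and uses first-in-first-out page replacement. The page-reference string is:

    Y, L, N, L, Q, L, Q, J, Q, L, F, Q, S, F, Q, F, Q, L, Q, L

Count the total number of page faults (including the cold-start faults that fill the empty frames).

Y: miss, frames (Y)
L: miss, frames (Y L)
N: miss, frames (Y L N)
L: hit
Q: miss, frames (Y L N Q)
L: hit
Q: hit
J: miss, evict Y, frames (L N Q J)
Q: hit
L: hit
F: miss, evict L, frames (N Q J F)
Q: hit
S: miss, evict N, frames (Q J F S)
F: hit
Q: hit
F: hit
Q: hit
L: miss, evict Q, frames (J F S L)
Q: miss, evict J, frames (F S L Q)
L: hit
Page faults: 9.

9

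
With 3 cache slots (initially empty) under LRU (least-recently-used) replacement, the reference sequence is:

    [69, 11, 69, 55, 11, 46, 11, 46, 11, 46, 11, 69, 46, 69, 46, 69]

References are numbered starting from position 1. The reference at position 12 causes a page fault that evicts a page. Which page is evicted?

pos 1: 69: fault, frames (69)
pos 2: 11: fault, frames (69 11)
pos 3: 69: hit
pos 4: 55: fault, frames (11 69 55)
pos 5: 11: hit
pos 6: 46: fault, evict 69, frames (55 11 46)
pos 7: 11: hit
pos 8: 46: hit
pos 9: 11: hit
pos 10: 46: hit
pos 11: 11: hit
pos 12: 69: fault, evict 55, frames (46 11 69)
At position 12, page 55 is evicted.

55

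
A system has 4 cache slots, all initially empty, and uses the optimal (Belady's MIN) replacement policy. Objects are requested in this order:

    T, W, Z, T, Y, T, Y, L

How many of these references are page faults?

T -> fault, frames (T)
W -> fault, frames (T W)
Z -> fault, frames (T W Z)
T -> hit
Y -> fault, frames (T W Z Y)
T -> hit
Y -> hit
L -> fault, evict Y, frames (T W Z L)
Page faults: 5.

5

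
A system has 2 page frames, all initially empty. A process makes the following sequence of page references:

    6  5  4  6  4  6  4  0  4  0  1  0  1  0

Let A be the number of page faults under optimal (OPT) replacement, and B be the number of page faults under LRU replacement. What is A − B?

-1

Under OPT: F F F . . . . F . . F . . . → 5 faults.
Under LRU: F F F F . . . F . . F . . . → 6 faults.
A − B = 5 − 6 = -1.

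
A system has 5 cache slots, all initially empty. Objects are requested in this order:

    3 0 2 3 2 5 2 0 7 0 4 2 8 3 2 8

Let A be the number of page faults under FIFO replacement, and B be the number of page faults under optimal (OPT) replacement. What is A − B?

2

Under FIFO: F F F . . F . . F . F . F F F . → 9 faults.
Under OPT: F F F . . F . . F . F . F . . . → 7 faults.
A − B = 9 − 7 = 2.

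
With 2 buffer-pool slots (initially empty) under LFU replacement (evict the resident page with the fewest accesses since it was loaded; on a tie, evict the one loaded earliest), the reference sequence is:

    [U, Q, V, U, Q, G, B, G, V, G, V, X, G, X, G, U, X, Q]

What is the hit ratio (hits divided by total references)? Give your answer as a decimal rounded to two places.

U -> miss, frames {U}
Q -> miss, frames {U,Q}
V -> miss, evict U, frames {Q,V}
U -> miss, evict Q, frames {V,U}
Q -> miss, evict V, frames {U,Q}
G -> miss, evict U, frames {Q,G}
B -> miss, evict Q, frames {G,B}
G -> hit
V -> miss, evict B, frames {G,V}
G -> hit
V -> hit
X -> miss, evict V, frames {G,X}
G -> hit
X -> hit
G -> hit
U -> miss, evict X, frames {G,U}
X -> miss, evict U, frames {G,X}
Q -> miss, evict X, frames {G,Q}
Hits: 6 of 18 references → 6/18 = 0.3333.

0.33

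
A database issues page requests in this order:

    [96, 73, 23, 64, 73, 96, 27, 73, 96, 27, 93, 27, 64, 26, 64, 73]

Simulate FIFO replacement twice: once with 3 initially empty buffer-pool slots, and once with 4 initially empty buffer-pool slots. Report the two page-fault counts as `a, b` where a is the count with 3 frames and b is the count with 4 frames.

11, 10

3 frames: F F F F . F F F . . F . F F . F → 11 faults.
4 frames: F F F F . . F . F . F . . F F F → 10 faults.
10 < 11: adding a frame reduced faults, as is typical.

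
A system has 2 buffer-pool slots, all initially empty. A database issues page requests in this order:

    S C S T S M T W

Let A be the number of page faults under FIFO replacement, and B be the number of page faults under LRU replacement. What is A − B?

Under FIFO: F F . F F F F F → 7 faults.
Under LRU: F F . F . F F F → 6 faults.
A − B = 7 − 6 = 1.

1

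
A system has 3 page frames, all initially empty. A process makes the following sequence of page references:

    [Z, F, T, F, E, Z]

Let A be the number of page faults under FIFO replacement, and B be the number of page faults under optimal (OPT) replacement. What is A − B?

Under FIFO: F F F . F F → 5 faults.
Under OPT: F F F . F . → 4 faults.
A − B = 5 − 4 = 1.

1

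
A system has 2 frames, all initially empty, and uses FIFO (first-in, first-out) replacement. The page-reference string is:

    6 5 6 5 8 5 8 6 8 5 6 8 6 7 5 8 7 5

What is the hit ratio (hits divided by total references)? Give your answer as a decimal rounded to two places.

0.33

6 → miss, frames (6)
5 → miss, frames (6 5)
6 → hit
5 → hit
8 → miss, evict 6, frames (5 8)
5 → hit
8 → hit
6 → miss, evict 5, frames (8 6)
8 → hit
5 → miss, evict 8, frames (6 5)
6 → hit
8 → miss, evict 6, frames (5 8)
6 → miss, evict 5, frames (8 6)
7 → miss, evict 8, frames (6 7)
5 → miss, evict 6, frames (7 5)
8 → miss, evict 7, frames (5 8)
7 → miss, evict 5, frames (8 7)
5 → miss, evict 8, frames (7 5)
Hits: 6 of 18 references → 6/18 = 0.3333.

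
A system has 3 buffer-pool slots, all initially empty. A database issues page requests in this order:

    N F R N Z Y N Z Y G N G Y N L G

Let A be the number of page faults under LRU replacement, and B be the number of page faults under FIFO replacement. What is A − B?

Under LRU: F F F . F F . . . F F . . . F F → 9 faults.
Under FIFO: F F F . F F F . . F . . . . F . → 8 faults.
A − B = 9 − 8 = 1.

1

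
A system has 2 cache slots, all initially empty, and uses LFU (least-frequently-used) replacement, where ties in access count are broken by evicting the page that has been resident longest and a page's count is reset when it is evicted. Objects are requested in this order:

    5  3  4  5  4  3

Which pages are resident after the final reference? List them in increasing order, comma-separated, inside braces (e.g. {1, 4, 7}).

{3, 4}

5 -> fault, frames (5)
3 -> fault, frames (5 3)
4 -> fault, evict 5, frames (3 4)
5 -> fault, evict 3, frames (4 5)
4 -> hit
3 -> fault, evict 5, frames (4 3)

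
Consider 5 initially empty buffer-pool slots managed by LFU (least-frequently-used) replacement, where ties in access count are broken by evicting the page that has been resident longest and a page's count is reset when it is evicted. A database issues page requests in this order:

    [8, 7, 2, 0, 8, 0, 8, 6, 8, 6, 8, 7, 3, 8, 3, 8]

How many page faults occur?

6

8 → fault, frames (8)
7 → fault, frames (8 7)
2 → fault, frames (8 7 2)
0 → fault, frames (8 7 2 0)
8 → hit
0 → hit
8 → hit
6 → fault, frames (8 7 2 0 6)
8 → hit
6 → hit
8 → hit
7 → hit
3 → fault, evict 2, frames (8 7 0 6 3)
8 → hit
3 → hit
8 → hit
Page faults: 6.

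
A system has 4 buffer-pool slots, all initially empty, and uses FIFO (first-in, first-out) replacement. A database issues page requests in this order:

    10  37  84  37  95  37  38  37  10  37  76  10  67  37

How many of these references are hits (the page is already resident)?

5

10: fault, frames (10)
37: fault, frames (10 37)
84: fault, frames (10 37 84)
37: hit
95: fault, frames (10 37 84 95)
37: hit
38: fault, evict 10, frames (37 84 95 38)
37: hit
10: fault, evict 37, frames (84 95 38 10)
37: fault, evict 84, frames (95 38 10 37)
76: fault, evict 95, frames (38 10 37 76)
10: hit
67: fault, evict 38, frames (10 37 76 67)
37: hit
Hits: 5.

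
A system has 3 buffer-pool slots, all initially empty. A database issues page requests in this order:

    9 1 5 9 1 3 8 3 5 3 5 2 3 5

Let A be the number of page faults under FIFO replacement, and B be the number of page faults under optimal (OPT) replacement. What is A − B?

1

Under FIFO: F F F . . F F . . . . F . F → 7 faults.
Under OPT: F F F . . F F . . . . F . . → 6 faults.
A − B = 7 − 6 = 1.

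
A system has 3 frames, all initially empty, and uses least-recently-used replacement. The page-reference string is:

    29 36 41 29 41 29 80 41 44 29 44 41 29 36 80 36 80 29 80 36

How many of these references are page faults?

8

29 -> miss, frames {29}
36 -> miss, frames {29,36}
41 -> miss, frames {29,36,41}
29 -> hit
41 -> hit
29 -> hit
80 -> miss, evict 36, frames {41,29,80}
41 -> hit
44 -> miss, evict 29, frames {80,41,44}
29 -> miss, evict 80, frames {41,44,29}
44 -> hit
41 -> hit
29 -> hit
36 -> miss, evict 44, frames {41,29,36}
80 -> miss, evict 41, frames {29,36,80}
36 -> hit
80 -> hit
29 -> hit
80 -> hit
36 -> hit
Page faults: 8.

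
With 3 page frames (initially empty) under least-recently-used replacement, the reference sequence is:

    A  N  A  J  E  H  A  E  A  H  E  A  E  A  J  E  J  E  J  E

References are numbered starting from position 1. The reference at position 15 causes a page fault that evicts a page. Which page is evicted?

H

pos 1: A -> miss, frames {A}
pos 2: N -> miss, frames {A,N}
pos 3: A -> hit
pos 4: J -> miss, frames {N,A,J}
pos 5: E -> miss, evict N, frames {A,J,E}
pos 6: H -> miss, evict A, frames {J,E,H}
pos 7: A -> miss, evict J, frames {E,H,A}
pos 8: E -> hit
pos 9: A -> hit
pos 10: H -> hit
pos 11: E -> hit
pos 12: A -> hit
pos 13: E -> hit
pos 14: A -> hit
pos 15: J -> miss, evict H, frames {E,A,J}
At position 15, page H is evicted.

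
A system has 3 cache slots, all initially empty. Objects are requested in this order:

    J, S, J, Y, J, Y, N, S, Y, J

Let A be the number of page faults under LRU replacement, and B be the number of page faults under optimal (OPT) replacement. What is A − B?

1

Under LRU: F F . F . . F F . F → 6 faults.
Under OPT: F F . F . . F . . F → 5 faults.
A − B = 6 − 5 = 1.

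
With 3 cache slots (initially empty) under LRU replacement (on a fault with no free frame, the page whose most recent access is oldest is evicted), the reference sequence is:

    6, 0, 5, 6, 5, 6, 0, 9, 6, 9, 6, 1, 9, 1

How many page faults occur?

6: fault, frames [6]
0: fault, frames [6, 0]
5: fault, frames [6, 0, 5]
6: hit
5: hit
6: hit
0: hit
9: fault, evict 5, frames [6, 0, 9]
6: hit
9: hit
6: hit
1: fault, evict 0, frames [9, 6, 1]
9: hit
1: hit
Page faults: 5.

5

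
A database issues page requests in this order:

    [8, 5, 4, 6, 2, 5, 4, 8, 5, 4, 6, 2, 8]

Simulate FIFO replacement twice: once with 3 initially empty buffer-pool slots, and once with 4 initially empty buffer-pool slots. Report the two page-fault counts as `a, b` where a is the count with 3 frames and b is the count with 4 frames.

3 frames: F F F F F F F F . . F F . → 10 faults.
4 frames: F F F F F . . F F F F F F → 11 faults.
11 > 10: adding a frame increased faults — Belady's anomaly.

10, 11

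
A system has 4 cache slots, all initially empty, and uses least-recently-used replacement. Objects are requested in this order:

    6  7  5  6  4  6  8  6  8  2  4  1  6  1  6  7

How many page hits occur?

6: miss, frames {6}
7: miss, frames {6,7}
5: miss, frames {6,7,5}
6: hit
4: miss, frames {7,5,6,4}
6: hit
8: miss, evict 7, frames {5,4,6,8}
6: hit
8: hit
2: miss, evict 5, frames {4,6,8,2}
4: hit
1: miss, evict 6, frames {8,2,4,1}
6: miss, evict 8, frames {2,4,1,6}
1: hit
6: hit
7: miss, evict 2, frames {4,1,6,7}
Hits: 7.

7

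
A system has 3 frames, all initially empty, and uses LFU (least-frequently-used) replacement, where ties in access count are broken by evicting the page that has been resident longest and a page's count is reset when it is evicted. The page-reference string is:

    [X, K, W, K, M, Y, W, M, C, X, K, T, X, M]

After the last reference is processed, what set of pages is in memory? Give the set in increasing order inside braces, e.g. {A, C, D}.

{K, M, X}

X -> miss, frames {X}
K -> miss, frames {X,K}
W -> miss, frames {X,K,W}
K -> hit
M -> miss, evict X, frames {K,W,M}
Y -> miss, evict W, frames {K,M,Y}
W -> miss, evict M, frames {K,Y,W}
M -> miss, evict Y, frames {K,W,M}
C -> miss, evict W, frames {K,M,C}
X -> miss, evict M, frames {K,C,X}
K -> hit
T -> miss, evict C, frames {K,X,T}
X -> hit
M -> miss, evict T, frames {K,X,M}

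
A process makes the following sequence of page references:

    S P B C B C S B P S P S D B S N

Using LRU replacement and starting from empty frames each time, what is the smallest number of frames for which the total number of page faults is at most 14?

2

f=1: 16 faults
f=2: 12 faults
f=3: 9 faults
f=4: 6 faults
f=5: 6 faults
f=6: 6 faults
Smallest f with faults ≤ 14 is 2.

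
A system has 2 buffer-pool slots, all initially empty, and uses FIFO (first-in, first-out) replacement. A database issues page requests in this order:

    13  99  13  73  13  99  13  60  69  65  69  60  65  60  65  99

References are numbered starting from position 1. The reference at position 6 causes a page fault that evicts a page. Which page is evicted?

73

pos 1: 13: miss, frames [13]
pos 2: 99: miss, frames [13, 99]
pos 3: 13: hit
pos 4: 73: miss, evict 13, frames [99, 73]
pos 5: 13: miss, evict 99, frames [73, 13]
pos 6: 99: miss, evict 73, frames [13, 99]
At position 6, page 73 is evicted.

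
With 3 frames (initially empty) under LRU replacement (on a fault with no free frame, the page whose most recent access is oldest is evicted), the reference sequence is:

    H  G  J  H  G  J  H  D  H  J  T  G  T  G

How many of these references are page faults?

H -> miss, frames [H]
G -> miss, frames [H, G]
J -> miss, frames [H, G, J]
H -> hit
G -> hit
J -> hit
H -> hit
D -> miss, evict G, frames [J, H, D]
H -> hit
J -> hit
T -> miss, evict D, frames [H, J, T]
G -> miss, evict H, frames [J, T, G]
T -> hit
G -> hit
Page faults: 6.

6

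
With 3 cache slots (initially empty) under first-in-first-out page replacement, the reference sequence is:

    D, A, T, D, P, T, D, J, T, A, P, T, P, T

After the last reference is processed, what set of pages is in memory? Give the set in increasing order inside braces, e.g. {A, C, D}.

D -> fault, frames (D)
A -> fault, frames (D A)
T -> fault, frames (D A T)
D -> hit
P -> fault, evict D, frames (A T P)
T -> hit
D -> fault, evict A, frames (T P D)
J -> fault, evict T, frames (P D J)
T -> fault, evict P, frames (D J T)
A -> fault, evict D, frames (J T A)
P -> fault, evict J, frames (T A P)
T -> hit
P -> hit
T -> hit

{A, P, T}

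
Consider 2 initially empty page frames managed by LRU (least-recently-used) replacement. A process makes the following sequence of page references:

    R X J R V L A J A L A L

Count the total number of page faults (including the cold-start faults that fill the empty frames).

R: miss, frames [R]
X: miss, frames [R, X]
J: miss, evict R, frames [X, J]
R: miss, evict X, frames [J, R]
V: miss, evict J, frames [R, V]
L: miss, evict R, frames [V, L]
A: miss, evict V, frames [L, A]
J: miss, evict L, frames [A, J]
A: hit
L: miss, evict J, frames [A, L]
A: hit
L: hit
Page faults: 9.

9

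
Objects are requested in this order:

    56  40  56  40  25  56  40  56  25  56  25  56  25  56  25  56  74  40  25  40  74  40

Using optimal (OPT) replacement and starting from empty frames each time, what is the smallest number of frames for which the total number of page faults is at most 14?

2

f=1: 22 faults
f=2: 8 faults
f=3: 4 faults
f=4: 4 faults
Smallest f with faults ≤ 14 is 2.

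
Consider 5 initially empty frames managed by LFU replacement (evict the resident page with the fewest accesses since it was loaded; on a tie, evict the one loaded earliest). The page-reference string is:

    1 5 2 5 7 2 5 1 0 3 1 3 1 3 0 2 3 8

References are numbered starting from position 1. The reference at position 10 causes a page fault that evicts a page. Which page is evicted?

pos 1: 1 → miss, frames [1]
pos 2: 5 → miss, frames [1, 5]
pos 3: 2 → miss, frames [1, 5, 2]
pos 4: 5 → hit
pos 5: 7 → miss, frames [1, 5, 2, 7]
pos 6: 2 → hit
pos 7: 5 → hit
pos 8: 1 → hit
pos 9: 0 → miss, frames [1, 5, 2, 7, 0]
pos 10: 3 → miss, evict 7, frames [1, 5, 2, 0, 3]
At position 10, page 7 is evicted.

7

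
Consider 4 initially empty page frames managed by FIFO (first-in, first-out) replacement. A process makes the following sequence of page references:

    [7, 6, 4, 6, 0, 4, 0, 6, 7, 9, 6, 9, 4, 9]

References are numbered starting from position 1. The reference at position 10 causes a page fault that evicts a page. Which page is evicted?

pos 1: 7 -> miss, frames [7]
pos 2: 6 -> miss, frames [7, 6]
pos 3: 4 -> miss, frames [7, 6, 4]
pos 4: 6 -> hit
pos 5: 0 -> miss, frames [7, 6, 4, 0]
pos 6: 4 -> hit
pos 7: 0 -> hit
pos 8: 6 -> hit
pos 9: 7 -> hit
pos 10: 9 -> miss, evict 7, frames [6, 4, 0, 9]
At position 10, page 7 is evicted.

7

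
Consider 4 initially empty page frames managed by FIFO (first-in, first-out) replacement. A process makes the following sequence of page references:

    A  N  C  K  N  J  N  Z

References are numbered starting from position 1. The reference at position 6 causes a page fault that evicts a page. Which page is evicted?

pos 1: A: miss, frames {A}
pos 2: N: miss, frames {A,N}
pos 3: C: miss, frames {A,N,C}
pos 4: K: miss, frames {A,N,C,K}
pos 5: N: hit
pos 6: J: miss, evict A, frames {N,C,K,J}
At position 6, page A is evicted.

A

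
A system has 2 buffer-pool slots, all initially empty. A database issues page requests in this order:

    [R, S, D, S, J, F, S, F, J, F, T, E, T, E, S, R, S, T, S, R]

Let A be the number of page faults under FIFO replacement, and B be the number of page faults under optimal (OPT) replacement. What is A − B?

3

Under FIFO: F F F . F F F . F F F F . . F F . F F F → 15 faults.
Under OPT: F F F . F F . . F . F F . . F F . F . F → 12 faults.
A − B = 15 − 12 = 3.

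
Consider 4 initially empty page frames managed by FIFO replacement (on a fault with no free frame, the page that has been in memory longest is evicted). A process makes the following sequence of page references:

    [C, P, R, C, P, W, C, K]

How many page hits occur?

3

C: fault, frames [C]
P: fault, frames [C, P]
R: fault, frames [C, P, R]
C: hit
P: hit
W: fault, frames [C, P, R, W]
C: hit
K: fault, evict C, frames [P, R, W, K]
Hits: 3.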